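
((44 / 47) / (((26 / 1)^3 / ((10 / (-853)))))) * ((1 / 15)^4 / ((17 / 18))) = -22 / 1684528603875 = -0.00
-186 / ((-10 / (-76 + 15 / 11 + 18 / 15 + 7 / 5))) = -368466 / 275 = -1339.88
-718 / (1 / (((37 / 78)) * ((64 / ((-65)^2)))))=-850112 / 164775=-5.16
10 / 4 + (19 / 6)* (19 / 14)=571 / 84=6.80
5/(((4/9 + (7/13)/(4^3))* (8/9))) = 12.42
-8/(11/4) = -32/11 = -2.91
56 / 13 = 4.31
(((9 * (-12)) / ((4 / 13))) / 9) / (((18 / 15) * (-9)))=3.61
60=60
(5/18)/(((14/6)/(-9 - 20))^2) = 42.91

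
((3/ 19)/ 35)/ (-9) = -1/ 1995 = -0.00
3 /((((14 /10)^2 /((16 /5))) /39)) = 9360 /49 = 191.02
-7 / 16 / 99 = -7 / 1584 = -0.00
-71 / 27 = -2.63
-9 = -9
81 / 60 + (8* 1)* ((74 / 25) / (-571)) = 74717 / 57100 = 1.31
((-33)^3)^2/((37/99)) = 127855328931/37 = 3455549430.57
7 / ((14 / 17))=17 / 2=8.50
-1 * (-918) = 918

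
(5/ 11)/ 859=5/ 9449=0.00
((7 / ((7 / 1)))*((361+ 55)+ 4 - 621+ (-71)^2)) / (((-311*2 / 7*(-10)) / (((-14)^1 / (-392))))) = 121 / 622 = 0.19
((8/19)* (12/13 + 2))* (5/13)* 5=400/169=2.37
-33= -33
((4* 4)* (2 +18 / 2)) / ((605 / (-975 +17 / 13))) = -202528 / 715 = -283.26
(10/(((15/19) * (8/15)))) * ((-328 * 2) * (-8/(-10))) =-12464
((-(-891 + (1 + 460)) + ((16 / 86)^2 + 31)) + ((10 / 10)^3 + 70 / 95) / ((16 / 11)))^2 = 67504821005976201 / 315951913216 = 213655.36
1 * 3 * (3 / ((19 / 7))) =63 / 19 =3.32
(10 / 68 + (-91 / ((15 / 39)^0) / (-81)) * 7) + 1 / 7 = 157195 / 19278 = 8.15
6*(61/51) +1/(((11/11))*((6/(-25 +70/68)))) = 649/204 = 3.18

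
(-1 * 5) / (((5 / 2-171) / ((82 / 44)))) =0.06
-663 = -663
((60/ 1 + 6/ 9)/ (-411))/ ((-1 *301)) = 26/ 53019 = 0.00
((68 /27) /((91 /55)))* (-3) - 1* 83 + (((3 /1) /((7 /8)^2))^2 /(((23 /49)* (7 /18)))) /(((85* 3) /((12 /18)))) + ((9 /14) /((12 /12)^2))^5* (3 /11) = -118157914212379 /1353210899040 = -87.32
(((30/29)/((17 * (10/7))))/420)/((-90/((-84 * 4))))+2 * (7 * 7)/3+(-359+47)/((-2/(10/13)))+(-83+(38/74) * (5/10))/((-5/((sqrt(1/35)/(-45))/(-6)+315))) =2041 * sqrt(35)/1165500+14680789211/2736150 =5365.50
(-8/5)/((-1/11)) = 88/5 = 17.60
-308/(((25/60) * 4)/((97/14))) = -6402/5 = -1280.40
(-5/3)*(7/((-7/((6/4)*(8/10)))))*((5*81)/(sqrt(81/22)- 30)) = -59400/2191- 810*sqrt(22)/2191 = -28.84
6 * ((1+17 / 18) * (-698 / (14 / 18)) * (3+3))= -62820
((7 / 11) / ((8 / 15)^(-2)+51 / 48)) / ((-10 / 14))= -3136 / 16115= -0.19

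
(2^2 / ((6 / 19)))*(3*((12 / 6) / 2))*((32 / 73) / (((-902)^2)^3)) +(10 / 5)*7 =8600231606514585441 / 614302257608184673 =14.00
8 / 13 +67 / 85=1551 / 1105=1.40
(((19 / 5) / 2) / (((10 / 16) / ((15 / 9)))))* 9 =228 / 5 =45.60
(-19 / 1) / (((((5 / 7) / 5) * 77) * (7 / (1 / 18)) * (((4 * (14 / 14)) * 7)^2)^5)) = -19 / 410528718639857664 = -0.00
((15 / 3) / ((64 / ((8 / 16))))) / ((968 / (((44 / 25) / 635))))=1 / 8940800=0.00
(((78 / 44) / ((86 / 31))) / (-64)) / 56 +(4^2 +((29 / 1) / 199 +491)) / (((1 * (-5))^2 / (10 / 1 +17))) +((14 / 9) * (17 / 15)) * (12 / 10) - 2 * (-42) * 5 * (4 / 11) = 42661700828317 / 60723210240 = 702.56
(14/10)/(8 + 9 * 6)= 7/310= 0.02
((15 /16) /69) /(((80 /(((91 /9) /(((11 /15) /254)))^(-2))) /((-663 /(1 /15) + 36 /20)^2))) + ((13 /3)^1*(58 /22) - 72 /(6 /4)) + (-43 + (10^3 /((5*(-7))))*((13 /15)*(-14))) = 361020672993451139 /1351670199880000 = 267.09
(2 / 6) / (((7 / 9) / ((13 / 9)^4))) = 28561 / 15309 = 1.87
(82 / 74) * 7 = 287 / 37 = 7.76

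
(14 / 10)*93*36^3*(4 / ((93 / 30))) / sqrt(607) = 318143.05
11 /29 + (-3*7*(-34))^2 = 14784095 /29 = 509796.38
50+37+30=117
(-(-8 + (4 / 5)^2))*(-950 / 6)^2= 1660600 / 9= 184511.11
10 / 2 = 5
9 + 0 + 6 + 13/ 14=223/ 14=15.93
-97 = -97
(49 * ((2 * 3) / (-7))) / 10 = -21 / 5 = -4.20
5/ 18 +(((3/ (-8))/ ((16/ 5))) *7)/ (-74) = 24625/ 85248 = 0.29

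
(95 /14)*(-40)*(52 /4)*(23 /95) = -5980 /7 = -854.29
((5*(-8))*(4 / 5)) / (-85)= 32 / 85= 0.38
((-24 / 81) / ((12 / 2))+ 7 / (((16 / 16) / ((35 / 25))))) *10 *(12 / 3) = 31592 / 81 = 390.02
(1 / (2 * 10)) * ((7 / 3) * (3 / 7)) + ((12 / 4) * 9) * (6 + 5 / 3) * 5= 20701 / 20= 1035.05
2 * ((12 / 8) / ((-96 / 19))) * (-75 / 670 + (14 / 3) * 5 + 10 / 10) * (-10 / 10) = 185003 / 12864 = 14.38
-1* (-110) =110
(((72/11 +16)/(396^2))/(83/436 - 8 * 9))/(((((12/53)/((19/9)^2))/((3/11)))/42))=-452552849/1002510015903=-0.00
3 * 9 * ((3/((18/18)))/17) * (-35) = -2835/17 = -166.76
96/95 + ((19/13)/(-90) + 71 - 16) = 1244753/22230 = 55.99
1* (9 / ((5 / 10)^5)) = 288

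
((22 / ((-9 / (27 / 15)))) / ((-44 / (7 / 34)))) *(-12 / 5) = -21 / 425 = -0.05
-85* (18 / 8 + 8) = -3485 / 4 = -871.25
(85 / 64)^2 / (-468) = -7225 / 1916928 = -0.00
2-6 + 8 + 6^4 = 1300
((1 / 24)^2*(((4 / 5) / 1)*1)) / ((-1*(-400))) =1 / 288000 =0.00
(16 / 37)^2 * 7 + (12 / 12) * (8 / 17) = 41416 / 23273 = 1.78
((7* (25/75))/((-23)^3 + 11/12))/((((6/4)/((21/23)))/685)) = -268520/3357839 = -0.08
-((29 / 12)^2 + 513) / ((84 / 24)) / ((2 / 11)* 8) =-821843 / 8064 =-101.92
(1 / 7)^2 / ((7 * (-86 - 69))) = -1 / 53165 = -0.00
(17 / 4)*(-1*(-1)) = 4.25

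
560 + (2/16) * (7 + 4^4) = 4743/8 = 592.88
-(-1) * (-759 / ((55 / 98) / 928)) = -6275136 / 5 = -1255027.20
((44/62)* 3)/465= 22/4805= 0.00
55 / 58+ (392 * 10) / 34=114615 / 986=116.24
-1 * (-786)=786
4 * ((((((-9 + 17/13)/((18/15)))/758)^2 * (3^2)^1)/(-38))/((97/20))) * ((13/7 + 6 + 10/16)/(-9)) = 1953125/148346535519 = 0.00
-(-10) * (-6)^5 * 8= -622080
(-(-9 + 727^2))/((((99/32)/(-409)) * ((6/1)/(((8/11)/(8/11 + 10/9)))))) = 13834539520/3003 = 4606906.27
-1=-1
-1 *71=-71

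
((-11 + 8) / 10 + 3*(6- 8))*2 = -63 / 5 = -12.60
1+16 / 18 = 17 / 9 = 1.89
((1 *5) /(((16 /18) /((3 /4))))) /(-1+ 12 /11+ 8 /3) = 4455 /2912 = 1.53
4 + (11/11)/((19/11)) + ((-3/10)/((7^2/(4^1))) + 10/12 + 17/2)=193943/13965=13.89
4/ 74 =2/ 37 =0.05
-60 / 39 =-20 / 13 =-1.54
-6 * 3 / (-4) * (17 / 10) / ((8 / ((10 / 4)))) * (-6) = -14.34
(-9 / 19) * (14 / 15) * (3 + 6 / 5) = -882 / 475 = -1.86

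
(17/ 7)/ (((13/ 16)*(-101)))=-272/ 9191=-0.03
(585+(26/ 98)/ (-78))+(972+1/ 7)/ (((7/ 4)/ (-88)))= -48299.90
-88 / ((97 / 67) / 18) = -106128 / 97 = -1094.10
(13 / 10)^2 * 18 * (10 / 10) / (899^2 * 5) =1521 / 202050250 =0.00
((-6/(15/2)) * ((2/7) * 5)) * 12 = -96/7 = -13.71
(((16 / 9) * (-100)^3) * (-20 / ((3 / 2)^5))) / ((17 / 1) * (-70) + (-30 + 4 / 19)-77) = -194560000000 / 53885493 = -3610.62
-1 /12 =-0.08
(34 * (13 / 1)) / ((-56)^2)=221 / 1568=0.14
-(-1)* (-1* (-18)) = 18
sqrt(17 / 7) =sqrt(119) / 7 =1.56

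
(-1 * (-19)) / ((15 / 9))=57 / 5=11.40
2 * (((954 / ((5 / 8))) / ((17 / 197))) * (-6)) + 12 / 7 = -212257.67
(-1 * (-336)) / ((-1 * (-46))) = 7.30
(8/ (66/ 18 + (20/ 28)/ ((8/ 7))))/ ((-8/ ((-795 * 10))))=190800/ 103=1852.43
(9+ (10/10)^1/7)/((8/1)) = 8/7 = 1.14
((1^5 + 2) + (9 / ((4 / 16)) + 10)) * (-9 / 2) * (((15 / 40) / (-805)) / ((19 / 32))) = 378 / 2185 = 0.17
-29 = -29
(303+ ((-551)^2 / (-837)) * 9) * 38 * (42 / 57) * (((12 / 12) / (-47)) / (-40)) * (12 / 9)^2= -15423632 / 196695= -78.41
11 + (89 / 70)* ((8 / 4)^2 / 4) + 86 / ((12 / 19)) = 15586 / 105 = 148.44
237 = 237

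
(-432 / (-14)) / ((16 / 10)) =19.29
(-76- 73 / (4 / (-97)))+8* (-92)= 958.25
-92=-92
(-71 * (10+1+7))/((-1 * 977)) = 1278/977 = 1.31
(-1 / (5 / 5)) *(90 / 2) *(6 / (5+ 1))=-45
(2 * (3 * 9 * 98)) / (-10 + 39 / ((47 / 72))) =17766 / 167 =106.38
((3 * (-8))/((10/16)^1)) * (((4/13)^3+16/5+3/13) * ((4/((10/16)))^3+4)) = -242768040192/6865625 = -35359.93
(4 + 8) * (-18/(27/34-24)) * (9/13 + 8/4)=85680/3419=25.06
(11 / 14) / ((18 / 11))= 121 / 252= 0.48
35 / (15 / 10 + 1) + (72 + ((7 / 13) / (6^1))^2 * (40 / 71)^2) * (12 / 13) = 2673431602 / 33225231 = 80.46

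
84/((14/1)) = 6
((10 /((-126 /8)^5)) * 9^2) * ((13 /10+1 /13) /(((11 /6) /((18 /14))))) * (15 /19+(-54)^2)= -2.35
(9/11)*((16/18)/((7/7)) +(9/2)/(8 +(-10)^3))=15791/21824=0.72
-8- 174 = -182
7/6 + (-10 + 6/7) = -335/42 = -7.98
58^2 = 3364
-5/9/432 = -0.00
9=9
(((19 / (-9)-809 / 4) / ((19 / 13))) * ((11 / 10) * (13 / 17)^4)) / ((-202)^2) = -0.00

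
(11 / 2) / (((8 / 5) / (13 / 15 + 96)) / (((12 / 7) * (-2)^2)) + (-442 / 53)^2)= 44896247 / 567747447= 0.08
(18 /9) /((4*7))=1 /14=0.07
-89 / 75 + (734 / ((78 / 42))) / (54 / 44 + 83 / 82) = 17262428 / 98475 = 175.30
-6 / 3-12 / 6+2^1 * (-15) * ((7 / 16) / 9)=-131 / 24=-5.46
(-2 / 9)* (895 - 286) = -406 / 3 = -135.33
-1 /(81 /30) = -10 /27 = -0.37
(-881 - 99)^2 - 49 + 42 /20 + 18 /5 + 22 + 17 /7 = 67226679 /70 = 960381.13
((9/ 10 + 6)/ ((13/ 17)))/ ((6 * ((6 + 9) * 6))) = 391/ 23400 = 0.02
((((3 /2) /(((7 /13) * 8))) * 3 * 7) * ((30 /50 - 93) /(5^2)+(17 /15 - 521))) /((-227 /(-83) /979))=-38887081233 /28375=-1370469.82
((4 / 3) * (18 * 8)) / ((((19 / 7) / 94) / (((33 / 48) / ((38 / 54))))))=2345112 / 361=6496.16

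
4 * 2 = 8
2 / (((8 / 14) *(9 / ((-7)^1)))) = -49 / 18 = -2.72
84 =84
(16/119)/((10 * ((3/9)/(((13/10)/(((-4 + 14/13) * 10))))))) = -507/282625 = -0.00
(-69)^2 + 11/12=57143/12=4761.92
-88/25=-3.52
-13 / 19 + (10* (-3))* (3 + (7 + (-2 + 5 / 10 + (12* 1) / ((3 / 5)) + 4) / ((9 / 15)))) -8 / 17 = -1426.15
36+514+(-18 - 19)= 513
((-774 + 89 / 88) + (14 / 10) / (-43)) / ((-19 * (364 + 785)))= 4875187 / 137680840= 0.04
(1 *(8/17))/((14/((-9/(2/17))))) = -18/7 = -2.57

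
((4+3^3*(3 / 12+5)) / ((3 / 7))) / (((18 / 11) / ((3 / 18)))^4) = 59749921 / 1632586752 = 0.04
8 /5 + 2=3.60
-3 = -3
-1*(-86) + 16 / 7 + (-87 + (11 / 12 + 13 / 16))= 1013 / 336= 3.01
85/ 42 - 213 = -8861/ 42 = -210.98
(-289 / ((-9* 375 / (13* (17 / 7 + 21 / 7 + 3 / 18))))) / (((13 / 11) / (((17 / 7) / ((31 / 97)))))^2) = 4469123769143 / 17354650950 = 257.52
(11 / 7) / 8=11 / 56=0.20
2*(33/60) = 11/10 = 1.10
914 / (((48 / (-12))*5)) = -457 / 10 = -45.70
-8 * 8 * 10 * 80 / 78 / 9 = -25600 / 351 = -72.93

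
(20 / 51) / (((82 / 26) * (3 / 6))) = 520 / 2091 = 0.25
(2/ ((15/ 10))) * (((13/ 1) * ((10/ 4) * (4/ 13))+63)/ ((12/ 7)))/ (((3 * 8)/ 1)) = 511/ 216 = 2.37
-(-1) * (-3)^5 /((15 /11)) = -891 /5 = -178.20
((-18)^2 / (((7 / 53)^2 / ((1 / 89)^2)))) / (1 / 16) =14561856 / 388129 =37.52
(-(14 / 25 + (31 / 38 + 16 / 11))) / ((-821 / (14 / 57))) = 69013 / 81504775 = 0.00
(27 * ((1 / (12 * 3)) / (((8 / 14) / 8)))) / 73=21 / 146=0.14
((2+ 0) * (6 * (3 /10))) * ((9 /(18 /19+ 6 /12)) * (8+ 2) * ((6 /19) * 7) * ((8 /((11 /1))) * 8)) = 1741824 /605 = 2879.05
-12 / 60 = -1 / 5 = -0.20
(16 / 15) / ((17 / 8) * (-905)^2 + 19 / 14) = 0.00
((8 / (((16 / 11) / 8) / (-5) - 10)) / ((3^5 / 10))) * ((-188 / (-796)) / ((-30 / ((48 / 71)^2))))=661760 / 5606655651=0.00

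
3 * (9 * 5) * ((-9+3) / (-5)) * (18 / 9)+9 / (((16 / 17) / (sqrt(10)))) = 153 * sqrt(10) / 16+324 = 354.24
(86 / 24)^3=79507 / 1728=46.01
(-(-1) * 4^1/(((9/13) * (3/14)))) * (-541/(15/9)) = -393848/45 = -8752.18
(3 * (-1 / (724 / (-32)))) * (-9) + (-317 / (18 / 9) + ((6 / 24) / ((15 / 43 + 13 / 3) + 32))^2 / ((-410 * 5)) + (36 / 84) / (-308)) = -233520625996796231 / 1462293587955200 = -159.69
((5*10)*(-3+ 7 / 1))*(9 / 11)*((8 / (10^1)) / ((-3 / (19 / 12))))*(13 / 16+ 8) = -13395 / 22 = -608.86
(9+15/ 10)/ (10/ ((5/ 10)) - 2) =7/ 12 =0.58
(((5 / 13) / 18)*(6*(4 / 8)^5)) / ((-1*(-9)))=5 / 11232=0.00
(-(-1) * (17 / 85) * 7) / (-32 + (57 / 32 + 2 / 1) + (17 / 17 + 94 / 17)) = -3808 / 58995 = -0.06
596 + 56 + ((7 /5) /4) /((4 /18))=26143 /40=653.58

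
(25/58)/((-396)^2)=25/9095328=0.00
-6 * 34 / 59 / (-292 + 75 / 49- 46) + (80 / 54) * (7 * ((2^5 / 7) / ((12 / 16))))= 4981202636 / 78791373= 63.22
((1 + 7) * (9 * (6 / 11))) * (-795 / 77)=-343440 / 847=-405.48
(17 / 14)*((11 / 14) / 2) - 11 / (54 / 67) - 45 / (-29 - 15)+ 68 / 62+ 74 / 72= -10.02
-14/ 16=-7/ 8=-0.88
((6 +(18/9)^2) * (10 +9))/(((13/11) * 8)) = 20.10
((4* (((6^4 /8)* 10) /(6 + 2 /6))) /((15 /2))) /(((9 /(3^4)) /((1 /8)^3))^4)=531441 /40802189312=0.00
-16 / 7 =-2.29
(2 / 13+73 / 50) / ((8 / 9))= 9441 / 5200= 1.82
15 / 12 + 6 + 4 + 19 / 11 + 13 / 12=464 / 33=14.06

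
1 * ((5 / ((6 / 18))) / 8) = 15 / 8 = 1.88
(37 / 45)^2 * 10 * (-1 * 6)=-5476 / 135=-40.56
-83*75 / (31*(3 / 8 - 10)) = 49800 / 2387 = 20.86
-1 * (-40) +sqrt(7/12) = sqrt(21)/6 +40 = 40.76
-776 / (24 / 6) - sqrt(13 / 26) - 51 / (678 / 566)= -26733 / 113 - sqrt(2) / 2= -237.28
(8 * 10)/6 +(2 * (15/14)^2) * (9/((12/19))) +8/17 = 930043/19992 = 46.52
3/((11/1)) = 3/11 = 0.27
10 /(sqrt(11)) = 3.02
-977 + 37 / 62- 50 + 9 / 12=-127181 / 124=-1025.65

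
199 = 199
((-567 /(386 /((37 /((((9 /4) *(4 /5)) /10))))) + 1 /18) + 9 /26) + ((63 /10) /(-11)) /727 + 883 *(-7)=-11706191154653 /1805802570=-6482.54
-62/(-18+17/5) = 310/73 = 4.25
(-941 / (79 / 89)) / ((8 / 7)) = -586243 / 632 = -927.60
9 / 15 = 3 / 5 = 0.60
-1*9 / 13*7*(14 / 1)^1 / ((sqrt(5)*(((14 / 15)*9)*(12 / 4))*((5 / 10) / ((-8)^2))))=-896*sqrt(5) / 13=-154.12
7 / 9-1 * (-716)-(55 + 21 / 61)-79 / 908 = 329675945 / 498492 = 661.35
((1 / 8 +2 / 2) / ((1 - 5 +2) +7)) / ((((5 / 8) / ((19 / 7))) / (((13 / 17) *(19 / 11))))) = 42237 / 32725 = 1.29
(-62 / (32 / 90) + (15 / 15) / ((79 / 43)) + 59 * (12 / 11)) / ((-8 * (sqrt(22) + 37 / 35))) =-985514425 / 1422712896 + 932243375 * sqrt(22) / 1422712896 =2.38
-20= -20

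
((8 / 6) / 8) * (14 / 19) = 7 / 57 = 0.12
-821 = -821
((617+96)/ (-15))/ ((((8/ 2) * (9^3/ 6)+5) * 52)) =-713/ 382980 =-0.00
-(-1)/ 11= 1/ 11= 0.09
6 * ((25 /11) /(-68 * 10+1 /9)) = -1350 /67309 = -0.02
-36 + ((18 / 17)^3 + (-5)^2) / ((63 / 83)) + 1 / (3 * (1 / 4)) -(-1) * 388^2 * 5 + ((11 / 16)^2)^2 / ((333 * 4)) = 753253337445063821 / 1000708767744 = 752719.83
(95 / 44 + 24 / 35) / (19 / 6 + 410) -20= -38163457 / 1908830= -19.99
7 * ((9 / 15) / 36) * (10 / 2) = 7 / 12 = 0.58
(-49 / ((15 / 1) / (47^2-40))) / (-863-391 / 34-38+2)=23618 / 3035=7.78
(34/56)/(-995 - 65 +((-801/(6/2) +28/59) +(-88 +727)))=-1003/1135792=-0.00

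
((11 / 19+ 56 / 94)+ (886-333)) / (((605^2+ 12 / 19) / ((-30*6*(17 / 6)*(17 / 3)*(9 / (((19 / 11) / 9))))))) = -205.19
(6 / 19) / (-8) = -3 / 76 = -0.04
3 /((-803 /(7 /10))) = -21 /8030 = -0.00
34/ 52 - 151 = -3909/ 26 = -150.35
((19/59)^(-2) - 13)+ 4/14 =-7762/2527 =-3.07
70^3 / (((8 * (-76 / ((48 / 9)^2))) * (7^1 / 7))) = -16046.78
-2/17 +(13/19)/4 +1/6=853/3876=0.22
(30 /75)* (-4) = -8 /5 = -1.60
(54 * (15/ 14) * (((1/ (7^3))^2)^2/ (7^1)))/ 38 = 405/ 25772476768262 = 0.00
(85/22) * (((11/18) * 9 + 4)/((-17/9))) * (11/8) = -855/32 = -26.72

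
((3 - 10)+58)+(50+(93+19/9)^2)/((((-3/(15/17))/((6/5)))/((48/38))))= -11640319/2907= -4004.24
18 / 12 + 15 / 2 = 9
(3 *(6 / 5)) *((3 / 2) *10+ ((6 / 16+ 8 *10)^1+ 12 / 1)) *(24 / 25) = 46386 / 125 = 371.09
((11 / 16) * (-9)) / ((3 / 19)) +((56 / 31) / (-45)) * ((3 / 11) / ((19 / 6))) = -20313457 / 518320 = -39.19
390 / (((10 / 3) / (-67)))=-7839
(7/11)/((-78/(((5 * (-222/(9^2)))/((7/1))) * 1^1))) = 185/11583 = 0.02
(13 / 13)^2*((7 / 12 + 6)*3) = 79 / 4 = 19.75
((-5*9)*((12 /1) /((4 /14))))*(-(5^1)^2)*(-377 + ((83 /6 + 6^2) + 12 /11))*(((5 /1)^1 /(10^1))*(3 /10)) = -101686725 /44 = -2311061.93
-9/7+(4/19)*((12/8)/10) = -834/665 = -1.25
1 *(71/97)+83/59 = 12240/5723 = 2.14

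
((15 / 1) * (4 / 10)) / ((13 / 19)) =114 / 13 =8.77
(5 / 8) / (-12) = -0.05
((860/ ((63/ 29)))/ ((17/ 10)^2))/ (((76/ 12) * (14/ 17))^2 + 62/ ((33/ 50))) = 1714625/ 1516382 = 1.13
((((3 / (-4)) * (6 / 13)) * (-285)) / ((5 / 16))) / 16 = 513 / 26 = 19.73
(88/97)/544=11/6596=0.00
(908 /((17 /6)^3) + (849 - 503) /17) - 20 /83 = 24479866 /407779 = 60.03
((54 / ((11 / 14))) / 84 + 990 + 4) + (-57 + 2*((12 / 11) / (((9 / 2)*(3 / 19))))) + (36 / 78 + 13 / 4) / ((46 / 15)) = 20281511 / 21528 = 942.10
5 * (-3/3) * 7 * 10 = -350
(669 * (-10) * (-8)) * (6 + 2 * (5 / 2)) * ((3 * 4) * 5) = 35323200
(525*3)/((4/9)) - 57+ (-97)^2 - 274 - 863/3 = 148009/12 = 12334.08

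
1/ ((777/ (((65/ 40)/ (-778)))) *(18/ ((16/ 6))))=-13/ 32643324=-0.00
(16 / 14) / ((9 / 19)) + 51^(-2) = 14645 / 6069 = 2.41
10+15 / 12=45 / 4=11.25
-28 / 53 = -0.53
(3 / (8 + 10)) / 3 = 1 / 18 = 0.06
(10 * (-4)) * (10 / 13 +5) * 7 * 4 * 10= -840000 / 13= -64615.38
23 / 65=0.35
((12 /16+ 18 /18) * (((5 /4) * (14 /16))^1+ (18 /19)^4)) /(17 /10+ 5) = 277216345 /558816448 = 0.50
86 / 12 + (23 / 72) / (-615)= 317317 / 44280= 7.17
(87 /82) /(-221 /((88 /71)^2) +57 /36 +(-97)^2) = 1010592 /8826664049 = 0.00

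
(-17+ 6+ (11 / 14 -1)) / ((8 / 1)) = -157 / 112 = -1.40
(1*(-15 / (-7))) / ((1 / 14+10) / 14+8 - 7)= 420 / 337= 1.25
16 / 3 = 5.33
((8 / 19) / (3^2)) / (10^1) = 4 / 855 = 0.00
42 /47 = 0.89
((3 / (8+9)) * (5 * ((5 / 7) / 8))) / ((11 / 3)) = 225 / 10472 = 0.02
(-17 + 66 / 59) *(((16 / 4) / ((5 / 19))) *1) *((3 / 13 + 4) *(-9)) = 7049988 / 767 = 9191.64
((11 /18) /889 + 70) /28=1120151 /448056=2.50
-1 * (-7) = 7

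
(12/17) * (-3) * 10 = -21.18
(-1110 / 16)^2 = 308025 / 64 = 4812.89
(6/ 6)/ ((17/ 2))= 2/ 17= 0.12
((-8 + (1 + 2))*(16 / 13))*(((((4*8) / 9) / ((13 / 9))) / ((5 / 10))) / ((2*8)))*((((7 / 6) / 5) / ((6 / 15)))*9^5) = -11022480 / 169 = -65221.78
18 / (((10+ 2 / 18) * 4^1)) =81 / 182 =0.45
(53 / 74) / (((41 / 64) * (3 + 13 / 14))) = 23744 / 83435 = 0.28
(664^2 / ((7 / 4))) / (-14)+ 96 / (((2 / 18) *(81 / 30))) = -866112 / 49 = -17675.76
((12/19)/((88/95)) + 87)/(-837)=-643/6138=-0.10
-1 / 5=-0.20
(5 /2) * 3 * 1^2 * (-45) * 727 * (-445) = 218372625 /2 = 109186312.50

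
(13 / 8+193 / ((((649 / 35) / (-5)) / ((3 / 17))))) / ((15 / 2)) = -667171 / 661980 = -1.01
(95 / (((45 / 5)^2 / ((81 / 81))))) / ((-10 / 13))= -247 / 162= -1.52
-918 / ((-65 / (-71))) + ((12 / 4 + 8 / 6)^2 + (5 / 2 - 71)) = -1231379 / 1170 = -1052.46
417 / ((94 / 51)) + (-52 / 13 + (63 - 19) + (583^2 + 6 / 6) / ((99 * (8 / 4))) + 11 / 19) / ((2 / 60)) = 3120301369 / 58938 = 52942.10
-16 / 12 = -4 / 3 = -1.33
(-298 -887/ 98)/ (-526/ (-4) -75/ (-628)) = -9448574/ 4050193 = -2.33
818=818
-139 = -139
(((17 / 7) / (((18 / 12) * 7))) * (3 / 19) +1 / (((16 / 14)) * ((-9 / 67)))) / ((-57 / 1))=434191 / 3820824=0.11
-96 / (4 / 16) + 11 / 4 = -1525 / 4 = -381.25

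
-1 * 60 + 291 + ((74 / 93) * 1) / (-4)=42929 / 186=230.80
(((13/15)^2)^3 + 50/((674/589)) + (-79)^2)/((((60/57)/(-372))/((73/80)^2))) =-75727202575563721123/40945500000000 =-1849463.37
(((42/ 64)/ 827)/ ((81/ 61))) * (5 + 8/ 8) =427/ 119088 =0.00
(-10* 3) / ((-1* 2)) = 15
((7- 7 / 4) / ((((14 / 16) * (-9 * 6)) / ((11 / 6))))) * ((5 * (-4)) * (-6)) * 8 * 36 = -7040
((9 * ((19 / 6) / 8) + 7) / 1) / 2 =169 / 32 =5.28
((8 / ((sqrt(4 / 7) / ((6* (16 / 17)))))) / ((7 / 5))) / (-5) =-384* sqrt(7) / 119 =-8.54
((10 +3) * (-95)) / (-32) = 38.59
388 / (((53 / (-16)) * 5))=-23.43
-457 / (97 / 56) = -25592 / 97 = -263.84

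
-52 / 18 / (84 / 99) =-143 / 42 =-3.40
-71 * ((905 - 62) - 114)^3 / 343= -27506854719 / 343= -80194911.72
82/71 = 1.15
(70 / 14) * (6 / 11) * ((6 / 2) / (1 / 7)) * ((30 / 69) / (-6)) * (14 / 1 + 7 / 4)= -33075 / 506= -65.37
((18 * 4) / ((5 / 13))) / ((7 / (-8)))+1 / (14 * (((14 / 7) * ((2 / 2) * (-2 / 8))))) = -214.09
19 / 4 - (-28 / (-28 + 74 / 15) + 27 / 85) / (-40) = 2816471 / 588200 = 4.79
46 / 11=4.18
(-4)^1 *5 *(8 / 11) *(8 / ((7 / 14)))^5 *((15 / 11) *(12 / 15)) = -16638561.32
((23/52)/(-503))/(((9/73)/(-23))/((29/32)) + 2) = -1119893/2539590664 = -0.00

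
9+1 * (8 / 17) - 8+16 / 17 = 41 / 17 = 2.41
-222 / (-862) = 111 / 431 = 0.26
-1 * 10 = -10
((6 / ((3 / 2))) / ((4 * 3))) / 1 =1 / 3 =0.33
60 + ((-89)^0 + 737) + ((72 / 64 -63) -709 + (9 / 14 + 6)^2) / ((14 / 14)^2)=27931 / 392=71.25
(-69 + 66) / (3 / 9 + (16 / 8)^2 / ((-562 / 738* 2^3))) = 5058 / 545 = 9.28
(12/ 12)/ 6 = 1/ 6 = 0.17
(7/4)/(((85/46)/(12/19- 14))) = -20447/1615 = -12.66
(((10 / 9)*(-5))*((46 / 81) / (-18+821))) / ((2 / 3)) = -1150 / 195129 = -0.01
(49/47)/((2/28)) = 686/47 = 14.60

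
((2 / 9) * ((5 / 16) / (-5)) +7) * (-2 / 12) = -503 / 432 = -1.16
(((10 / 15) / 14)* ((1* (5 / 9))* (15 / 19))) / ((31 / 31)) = 25 / 1197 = 0.02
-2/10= -0.20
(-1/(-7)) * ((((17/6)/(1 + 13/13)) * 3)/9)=17/252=0.07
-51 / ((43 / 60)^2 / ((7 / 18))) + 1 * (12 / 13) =-906012 / 24037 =-37.69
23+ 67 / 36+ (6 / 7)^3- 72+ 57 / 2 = -222377 / 12348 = -18.01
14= 14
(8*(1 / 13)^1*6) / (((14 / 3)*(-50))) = -36 / 2275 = -0.02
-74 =-74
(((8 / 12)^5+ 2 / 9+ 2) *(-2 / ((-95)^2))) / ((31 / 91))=-104104 / 67985325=-0.00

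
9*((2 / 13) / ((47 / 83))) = 1494 / 611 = 2.45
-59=-59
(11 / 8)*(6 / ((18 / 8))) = 11 / 3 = 3.67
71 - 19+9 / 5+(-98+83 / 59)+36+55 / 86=-156119 / 25370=-6.15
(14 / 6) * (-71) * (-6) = 994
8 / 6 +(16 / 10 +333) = 5039 / 15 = 335.93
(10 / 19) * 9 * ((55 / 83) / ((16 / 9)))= 22275 / 12616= 1.77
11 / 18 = 0.61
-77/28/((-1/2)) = 11/2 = 5.50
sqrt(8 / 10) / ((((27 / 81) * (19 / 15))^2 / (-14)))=-11340 * sqrt(5) / 361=-70.24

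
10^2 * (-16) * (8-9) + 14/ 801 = 1600.02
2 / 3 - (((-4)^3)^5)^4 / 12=-332306998946228968225951765070086142 / 3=-110768999648742989408650600000000000.00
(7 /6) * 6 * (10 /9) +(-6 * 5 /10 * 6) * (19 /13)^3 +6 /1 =-838730 /19773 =-42.42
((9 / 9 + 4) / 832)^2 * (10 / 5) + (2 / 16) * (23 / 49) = 996297 / 16959488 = 0.06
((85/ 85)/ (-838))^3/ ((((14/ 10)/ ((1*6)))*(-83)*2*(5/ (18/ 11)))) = 27/ 1880489348276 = 0.00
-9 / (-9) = 1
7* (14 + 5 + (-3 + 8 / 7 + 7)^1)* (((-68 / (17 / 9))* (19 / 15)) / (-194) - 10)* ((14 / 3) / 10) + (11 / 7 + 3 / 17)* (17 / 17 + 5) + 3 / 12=-2629696963 / 3462900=-759.39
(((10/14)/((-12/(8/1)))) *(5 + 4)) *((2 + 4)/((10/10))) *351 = -63180/7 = -9025.71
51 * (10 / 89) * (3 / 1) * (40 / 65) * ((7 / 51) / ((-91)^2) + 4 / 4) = 14480160 / 1368731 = 10.58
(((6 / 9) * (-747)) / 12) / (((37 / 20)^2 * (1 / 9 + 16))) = -29880 / 39701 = -0.75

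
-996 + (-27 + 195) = -828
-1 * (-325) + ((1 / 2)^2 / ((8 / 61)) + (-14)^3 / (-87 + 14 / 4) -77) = 1511115 / 5344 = 282.77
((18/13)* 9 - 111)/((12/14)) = -114.96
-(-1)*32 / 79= 32 / 79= 0.41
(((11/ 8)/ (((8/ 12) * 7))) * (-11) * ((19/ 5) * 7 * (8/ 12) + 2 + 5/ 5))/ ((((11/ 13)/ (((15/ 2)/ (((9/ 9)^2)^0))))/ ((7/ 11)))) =-12129/ 32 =-379.03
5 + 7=12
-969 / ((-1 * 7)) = 969 / 7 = 138.43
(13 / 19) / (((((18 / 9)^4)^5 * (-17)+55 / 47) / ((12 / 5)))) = -2444 / 26530718685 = -0.00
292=292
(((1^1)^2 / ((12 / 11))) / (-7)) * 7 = -11 / 12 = -0.92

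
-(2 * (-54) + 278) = -170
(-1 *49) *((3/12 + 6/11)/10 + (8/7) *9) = -44695/88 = -507.90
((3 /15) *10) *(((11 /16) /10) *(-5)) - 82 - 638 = -11531 /16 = -720.69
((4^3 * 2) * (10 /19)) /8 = 160 /19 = 8.42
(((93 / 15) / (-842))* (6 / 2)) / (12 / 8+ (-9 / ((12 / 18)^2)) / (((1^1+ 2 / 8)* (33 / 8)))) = 341 / 37469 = 0.01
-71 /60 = -1.18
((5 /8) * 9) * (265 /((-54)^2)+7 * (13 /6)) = 222455 /2592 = 85.82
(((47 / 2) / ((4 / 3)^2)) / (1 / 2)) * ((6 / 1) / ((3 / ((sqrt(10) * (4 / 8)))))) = 423 * sqrt(10) / 16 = 83.60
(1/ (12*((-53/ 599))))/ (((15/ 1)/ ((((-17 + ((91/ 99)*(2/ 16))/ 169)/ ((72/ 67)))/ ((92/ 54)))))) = 1404855665/ 2409758208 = 0.58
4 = 4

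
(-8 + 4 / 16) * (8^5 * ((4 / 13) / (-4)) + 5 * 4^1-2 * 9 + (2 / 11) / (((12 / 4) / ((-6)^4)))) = 5408415 / 286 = 18910.54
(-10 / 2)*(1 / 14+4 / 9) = -325 / 126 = -2.58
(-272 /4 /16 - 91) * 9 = -3429 /4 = -857.25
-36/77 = -0.47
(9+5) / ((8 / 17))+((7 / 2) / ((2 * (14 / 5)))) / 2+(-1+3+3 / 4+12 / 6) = 557 / 16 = 34.81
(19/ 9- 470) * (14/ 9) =-58954/ 81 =-727.83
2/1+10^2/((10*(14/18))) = 14.86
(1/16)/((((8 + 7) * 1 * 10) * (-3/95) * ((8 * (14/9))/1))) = -19/17920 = -0.00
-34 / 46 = -17 / 23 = -0.74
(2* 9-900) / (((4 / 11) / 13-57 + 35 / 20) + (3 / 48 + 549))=-2018016 / 1129907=-1.79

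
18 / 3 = 6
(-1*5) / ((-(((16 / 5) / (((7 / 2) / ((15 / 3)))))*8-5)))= 35 / 221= 0.16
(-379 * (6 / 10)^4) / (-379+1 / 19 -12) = 194427 / 1547500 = 0.13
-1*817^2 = -667489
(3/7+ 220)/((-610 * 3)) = -1543/12810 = -0.12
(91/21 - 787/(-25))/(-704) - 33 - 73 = -2799743/26400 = -106.05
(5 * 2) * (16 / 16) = 10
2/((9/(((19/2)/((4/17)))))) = 323/36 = 8.97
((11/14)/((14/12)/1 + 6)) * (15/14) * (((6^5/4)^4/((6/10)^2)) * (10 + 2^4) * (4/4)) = 255288406703616000/2107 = 121162034505750.36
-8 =-8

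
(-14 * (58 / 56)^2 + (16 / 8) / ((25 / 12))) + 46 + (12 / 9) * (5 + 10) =72719 / 1400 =51.94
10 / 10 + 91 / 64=155 / 64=2.42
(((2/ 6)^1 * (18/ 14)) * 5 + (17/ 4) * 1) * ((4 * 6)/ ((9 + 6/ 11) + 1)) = 5907/ 406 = 14.55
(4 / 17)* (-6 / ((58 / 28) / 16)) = -5376 / 493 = -10.90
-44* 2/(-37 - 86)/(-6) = -44/369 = -0.12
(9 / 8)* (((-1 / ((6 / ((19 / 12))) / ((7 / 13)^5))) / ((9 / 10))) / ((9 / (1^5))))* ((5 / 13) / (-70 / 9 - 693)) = 1140475 / 1252499013792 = 0.00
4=4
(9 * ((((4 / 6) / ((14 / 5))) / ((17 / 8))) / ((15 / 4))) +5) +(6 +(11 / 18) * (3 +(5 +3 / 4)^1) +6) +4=228047 / 8568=26.62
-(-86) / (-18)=-43 / 9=-4.78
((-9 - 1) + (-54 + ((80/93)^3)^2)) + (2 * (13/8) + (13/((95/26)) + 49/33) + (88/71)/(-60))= -10622726474093564053/192013746643994220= -55.32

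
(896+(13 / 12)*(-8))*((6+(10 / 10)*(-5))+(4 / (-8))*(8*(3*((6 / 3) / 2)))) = -29282 / 3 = -9760.67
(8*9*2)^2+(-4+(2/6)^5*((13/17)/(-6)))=513863339/24786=20732.00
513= 513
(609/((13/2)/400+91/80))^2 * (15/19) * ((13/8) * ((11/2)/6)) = 407969100000/1245127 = 327652.60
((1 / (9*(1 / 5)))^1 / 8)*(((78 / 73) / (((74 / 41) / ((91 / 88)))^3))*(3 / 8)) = 3375896347915 / 645083619524608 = 0.01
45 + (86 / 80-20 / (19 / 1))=34217 / 760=45.02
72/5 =14.40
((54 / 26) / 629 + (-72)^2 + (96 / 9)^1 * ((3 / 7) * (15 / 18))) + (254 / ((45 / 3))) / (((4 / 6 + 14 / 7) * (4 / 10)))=7148493299 / 1373736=5203.69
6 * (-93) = -558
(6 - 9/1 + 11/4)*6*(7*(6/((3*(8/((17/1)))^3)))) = -201.51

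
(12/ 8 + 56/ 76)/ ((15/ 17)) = 289/ 114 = 2.54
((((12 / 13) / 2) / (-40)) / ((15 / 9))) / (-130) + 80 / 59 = 13520531 / 9971000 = 1.36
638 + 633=1271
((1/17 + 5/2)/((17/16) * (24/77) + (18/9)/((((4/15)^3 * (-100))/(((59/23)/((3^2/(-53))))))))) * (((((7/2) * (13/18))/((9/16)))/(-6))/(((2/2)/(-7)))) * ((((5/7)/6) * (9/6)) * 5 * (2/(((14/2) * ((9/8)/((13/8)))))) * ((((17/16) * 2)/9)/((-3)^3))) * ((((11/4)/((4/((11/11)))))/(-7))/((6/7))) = 2386909525/7837175307348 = 0.00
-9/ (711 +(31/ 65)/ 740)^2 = -20822490000/ 1169580561155161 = -0.00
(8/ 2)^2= 16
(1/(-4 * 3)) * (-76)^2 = -1444/3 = -481.33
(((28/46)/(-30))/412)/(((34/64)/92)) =-224/26265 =-0.01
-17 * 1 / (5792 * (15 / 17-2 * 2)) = 289 / 306976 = 0.00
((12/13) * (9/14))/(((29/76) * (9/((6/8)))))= 0.13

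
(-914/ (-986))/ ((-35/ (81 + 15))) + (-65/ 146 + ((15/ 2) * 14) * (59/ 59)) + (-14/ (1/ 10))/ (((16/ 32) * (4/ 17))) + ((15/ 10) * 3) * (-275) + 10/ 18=-26356675454/ 11336535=-2324.93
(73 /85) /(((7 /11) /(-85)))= -803 /7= -114.71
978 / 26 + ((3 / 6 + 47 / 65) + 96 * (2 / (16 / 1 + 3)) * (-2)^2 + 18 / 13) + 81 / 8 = 896799 / 9880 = 90.77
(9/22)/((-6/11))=-3/4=-0.75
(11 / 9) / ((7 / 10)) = 110 / 63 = 1.75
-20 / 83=-0.24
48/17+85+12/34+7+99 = 3301/17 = 194.18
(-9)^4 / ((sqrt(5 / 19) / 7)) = 89528.20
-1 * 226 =-226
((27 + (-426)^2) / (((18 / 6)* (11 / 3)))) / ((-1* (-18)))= 20167 / 22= 916.68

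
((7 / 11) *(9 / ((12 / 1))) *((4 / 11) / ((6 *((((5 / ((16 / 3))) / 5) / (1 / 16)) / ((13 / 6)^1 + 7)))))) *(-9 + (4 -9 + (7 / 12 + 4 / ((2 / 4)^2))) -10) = -3115 / 4752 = -0.66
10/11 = 0.91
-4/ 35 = -0.11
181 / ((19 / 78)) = 743.05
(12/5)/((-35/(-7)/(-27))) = -324/25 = -12.96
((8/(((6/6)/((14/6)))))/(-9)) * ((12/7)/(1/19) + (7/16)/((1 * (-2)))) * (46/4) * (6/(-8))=166681/288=578.75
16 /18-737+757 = 188 /9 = 20.89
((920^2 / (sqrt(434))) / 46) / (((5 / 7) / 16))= 19784.31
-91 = -91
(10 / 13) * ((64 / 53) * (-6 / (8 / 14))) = -6720 / 689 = -9.75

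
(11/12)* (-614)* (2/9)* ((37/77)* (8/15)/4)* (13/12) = -147667/17010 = -8.68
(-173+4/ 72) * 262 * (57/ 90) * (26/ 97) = -100727341/ 13095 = -7692.05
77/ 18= 4.28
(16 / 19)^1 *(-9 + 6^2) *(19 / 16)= 27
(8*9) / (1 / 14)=1008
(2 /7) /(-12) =-1 /42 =-0.02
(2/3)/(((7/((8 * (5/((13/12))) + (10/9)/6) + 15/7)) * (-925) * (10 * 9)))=-19288/429545025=-0.00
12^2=144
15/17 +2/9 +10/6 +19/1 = 3331/153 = 21.77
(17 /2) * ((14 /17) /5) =7 /5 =1.40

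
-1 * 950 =-950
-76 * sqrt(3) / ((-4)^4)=-19 * sqrt(3) / 64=-0.51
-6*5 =-30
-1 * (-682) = 682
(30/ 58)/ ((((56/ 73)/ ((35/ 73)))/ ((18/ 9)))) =0.65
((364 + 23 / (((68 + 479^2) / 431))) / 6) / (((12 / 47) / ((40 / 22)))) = 19634529415 / 45442782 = 432.07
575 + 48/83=47773/83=575.58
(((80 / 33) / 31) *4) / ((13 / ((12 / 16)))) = 0.02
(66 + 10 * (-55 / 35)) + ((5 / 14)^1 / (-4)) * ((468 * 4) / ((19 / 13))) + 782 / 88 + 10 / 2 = -293705 / 5852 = -50.19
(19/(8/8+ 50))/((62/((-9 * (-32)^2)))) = -29184/527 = -55.38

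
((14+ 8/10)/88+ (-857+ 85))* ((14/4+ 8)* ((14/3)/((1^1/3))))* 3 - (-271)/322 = -13204360879/35420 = -372793.93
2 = 2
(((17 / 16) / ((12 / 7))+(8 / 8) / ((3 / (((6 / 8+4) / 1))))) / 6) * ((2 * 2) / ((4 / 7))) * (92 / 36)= 7567 / 1152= 6.57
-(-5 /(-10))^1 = -1 /2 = -0.50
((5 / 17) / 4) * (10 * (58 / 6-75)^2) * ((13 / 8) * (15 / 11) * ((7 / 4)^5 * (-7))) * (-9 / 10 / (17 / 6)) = 826240103325 / 3255296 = 253814.12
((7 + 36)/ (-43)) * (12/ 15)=-4/ 5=-0.80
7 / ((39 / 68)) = 476 / 39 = 12.21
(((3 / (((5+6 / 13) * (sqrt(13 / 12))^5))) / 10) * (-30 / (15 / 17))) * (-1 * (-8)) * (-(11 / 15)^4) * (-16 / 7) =-1019482112 * sqrt(39) / 787434375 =-8.09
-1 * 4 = -4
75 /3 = 25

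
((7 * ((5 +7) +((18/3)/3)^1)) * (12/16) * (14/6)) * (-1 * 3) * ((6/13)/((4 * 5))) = -3087/260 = -11.87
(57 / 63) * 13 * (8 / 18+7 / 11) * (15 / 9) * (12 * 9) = 528580 / 231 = 2288.23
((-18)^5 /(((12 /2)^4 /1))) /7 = -1458 /7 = -208.29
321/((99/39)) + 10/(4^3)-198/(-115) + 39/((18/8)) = 17689663/121440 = 145.67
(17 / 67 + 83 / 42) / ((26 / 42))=6275 / 1742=3.60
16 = 16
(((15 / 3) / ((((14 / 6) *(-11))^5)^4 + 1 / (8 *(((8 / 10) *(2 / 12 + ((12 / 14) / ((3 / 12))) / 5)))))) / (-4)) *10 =-124826881555800 / 153740226684484727901997366567957854530189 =-0.00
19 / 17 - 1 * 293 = -4962 / 17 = -291.88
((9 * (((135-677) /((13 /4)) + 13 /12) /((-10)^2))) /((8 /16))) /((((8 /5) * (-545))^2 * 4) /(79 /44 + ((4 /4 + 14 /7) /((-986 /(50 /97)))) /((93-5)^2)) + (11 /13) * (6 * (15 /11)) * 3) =-3965942459613 /225274626990354800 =-0.00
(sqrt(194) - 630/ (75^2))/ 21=-2/ 375+ sqrt(194)/ 21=0.66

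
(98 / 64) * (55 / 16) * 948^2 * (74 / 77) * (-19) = -1382038245 / 16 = -86377390.31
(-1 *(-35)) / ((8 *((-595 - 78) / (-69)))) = 2415 / 5384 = 0.45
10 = 10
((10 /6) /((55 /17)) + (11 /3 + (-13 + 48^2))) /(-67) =-25247 /737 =-34.26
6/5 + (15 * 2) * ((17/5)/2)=52.20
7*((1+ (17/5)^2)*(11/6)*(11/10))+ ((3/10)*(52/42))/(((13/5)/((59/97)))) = 90336991/509250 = 177.39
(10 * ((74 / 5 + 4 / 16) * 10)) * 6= 9030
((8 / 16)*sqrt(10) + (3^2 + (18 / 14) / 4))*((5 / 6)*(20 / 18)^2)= 125*sqrt(10) / 243 + 3625 / 378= 11.22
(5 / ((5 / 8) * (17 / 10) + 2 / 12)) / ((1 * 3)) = 80 / 59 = 1.36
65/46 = 1.41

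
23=23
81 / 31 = 2.61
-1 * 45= -45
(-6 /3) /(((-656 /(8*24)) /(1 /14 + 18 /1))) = 3036 /287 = 10.58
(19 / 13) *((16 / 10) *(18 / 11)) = 2736 / 715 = 3.83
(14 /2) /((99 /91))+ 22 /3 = 1363 /99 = 13.77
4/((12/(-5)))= -5/3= -1.67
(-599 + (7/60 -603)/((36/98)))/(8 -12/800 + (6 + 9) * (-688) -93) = 12096985/56187081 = 0.22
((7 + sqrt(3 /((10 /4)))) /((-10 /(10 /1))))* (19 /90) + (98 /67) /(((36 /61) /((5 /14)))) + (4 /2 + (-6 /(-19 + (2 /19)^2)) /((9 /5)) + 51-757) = -431370931 /612380-19* sqrt(30) /450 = -704.65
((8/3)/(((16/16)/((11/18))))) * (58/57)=2552/1539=1.66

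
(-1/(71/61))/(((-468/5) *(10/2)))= 61/33228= 0.00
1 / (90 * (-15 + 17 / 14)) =-7 / 8685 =-0.00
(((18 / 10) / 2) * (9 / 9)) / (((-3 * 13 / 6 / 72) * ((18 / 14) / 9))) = -4536 / 65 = -69.78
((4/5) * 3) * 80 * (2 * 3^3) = 10368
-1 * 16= -16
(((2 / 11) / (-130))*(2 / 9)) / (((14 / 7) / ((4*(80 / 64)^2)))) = -5 / 5148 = -0.00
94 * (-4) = -376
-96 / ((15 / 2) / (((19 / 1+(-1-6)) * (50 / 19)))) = -7680 / 19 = -404.21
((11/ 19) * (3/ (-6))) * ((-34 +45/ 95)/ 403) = 539/ 22382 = 0.02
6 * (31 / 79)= 186 / 79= 2.35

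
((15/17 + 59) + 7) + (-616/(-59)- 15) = 62510/1003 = 62.32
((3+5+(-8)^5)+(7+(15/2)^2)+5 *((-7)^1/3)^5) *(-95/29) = 3051151195/28188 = 108242.91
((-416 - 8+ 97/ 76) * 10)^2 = 25803603225/ 1444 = 17869531.32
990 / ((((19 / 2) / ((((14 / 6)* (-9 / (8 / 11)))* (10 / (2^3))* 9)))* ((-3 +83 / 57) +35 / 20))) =-15436575 / 94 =-164218.88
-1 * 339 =-339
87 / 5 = 17.40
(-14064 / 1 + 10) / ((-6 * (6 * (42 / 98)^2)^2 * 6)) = 321.44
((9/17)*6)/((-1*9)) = -0.35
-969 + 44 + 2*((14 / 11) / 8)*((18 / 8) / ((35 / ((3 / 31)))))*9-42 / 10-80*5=-3626009 / 2728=-1329.18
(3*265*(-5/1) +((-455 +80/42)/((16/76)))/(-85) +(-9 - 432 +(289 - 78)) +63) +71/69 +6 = -44992459/10948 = -4109.65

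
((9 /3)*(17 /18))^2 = 289 /36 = 8.03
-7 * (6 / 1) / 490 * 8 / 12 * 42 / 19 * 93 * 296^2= -1029257.43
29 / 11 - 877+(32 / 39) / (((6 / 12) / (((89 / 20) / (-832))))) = -97527499 / 111540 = -874.37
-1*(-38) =38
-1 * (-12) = 12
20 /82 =10 /41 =0.24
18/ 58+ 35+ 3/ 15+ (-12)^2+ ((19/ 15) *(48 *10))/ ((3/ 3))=114189/ 145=787.51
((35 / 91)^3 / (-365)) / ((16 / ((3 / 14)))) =-75 / 35925344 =-0.00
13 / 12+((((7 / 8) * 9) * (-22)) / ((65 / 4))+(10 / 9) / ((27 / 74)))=-412751 / 63180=-6.53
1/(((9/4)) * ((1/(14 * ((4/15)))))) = 224/135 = 1.66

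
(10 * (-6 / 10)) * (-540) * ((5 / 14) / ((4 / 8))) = 16200 / 7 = 2314.29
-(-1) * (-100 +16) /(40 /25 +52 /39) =-315 /11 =-28.64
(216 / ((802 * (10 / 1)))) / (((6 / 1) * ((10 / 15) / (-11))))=-297 / 4010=-0.07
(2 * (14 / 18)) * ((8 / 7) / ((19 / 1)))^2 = 0.01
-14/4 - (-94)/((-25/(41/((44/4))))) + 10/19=-177527/10450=-16.99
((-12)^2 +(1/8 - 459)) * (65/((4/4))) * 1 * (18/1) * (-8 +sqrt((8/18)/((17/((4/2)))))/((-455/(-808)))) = 2947230 - 3053028 * sqrt(34)/119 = 2797632.86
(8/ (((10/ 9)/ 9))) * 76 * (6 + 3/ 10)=775656/ 25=31026.24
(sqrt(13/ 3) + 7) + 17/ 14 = sqrt(39)/ 3 + 115/ 14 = 10.30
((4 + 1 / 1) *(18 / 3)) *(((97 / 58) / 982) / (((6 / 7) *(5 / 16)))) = 2716 / 14239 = 0.19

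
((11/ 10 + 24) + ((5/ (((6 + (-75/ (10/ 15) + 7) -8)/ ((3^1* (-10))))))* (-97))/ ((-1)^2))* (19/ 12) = -900733/ 5160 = -174.56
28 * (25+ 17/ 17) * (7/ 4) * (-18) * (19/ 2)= -217854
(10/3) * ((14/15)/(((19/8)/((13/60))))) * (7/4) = 0.50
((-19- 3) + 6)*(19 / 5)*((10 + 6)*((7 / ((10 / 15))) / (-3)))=17024 / 5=3404.80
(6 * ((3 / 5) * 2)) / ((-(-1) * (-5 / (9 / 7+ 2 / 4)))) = -18 / 7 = -2.57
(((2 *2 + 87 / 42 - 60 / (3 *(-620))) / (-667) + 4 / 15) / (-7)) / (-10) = 0.00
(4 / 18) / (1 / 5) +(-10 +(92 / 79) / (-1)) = -7148 / 711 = -10.05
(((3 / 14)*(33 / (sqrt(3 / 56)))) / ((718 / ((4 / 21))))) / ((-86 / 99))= -1089*sqrt(42) / 756413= -0.01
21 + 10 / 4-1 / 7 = 327 / 14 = 23.36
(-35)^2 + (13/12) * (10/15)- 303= 16609/18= 922.72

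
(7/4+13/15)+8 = 637/60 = 10.62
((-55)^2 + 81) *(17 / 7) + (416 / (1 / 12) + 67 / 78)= 6844657 / 546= 12536.00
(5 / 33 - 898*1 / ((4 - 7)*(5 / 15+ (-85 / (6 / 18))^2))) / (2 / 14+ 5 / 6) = 502507 / 3142117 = 0.16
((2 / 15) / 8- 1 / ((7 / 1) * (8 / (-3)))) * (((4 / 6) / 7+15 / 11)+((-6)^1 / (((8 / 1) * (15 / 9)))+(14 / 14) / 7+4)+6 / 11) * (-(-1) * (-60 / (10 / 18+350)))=-4658817 / 68021800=-0.07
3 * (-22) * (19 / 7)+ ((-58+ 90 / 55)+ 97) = -10665 / 77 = -138.51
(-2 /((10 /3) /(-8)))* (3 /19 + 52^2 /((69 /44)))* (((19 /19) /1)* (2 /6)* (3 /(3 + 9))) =4521502 /6555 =689.78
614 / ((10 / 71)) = 21797 / 5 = 4359.40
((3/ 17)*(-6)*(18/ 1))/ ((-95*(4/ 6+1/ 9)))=2916/ 11305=0.26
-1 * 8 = -8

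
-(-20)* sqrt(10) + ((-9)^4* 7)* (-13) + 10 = -597041 + 20* sqrt(10) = -596977.75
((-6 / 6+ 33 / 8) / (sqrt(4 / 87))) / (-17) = -25*sqrt(87) / 272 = -0.86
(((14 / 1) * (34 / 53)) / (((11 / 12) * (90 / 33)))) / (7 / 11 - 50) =-10472 / 143895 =-0.07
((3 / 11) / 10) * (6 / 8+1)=21 / 440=0.05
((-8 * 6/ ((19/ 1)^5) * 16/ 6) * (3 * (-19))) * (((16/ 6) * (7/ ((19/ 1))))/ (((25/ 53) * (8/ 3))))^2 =52854144/ 29403675625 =0.00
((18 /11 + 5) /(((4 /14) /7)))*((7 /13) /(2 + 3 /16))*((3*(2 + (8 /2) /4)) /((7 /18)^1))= 662256 /715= 926.23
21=21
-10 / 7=-1.43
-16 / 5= -3.20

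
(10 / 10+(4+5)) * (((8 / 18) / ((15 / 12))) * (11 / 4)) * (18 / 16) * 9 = 99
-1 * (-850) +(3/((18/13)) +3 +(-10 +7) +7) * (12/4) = 1755/2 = 877.50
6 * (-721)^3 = -2248832166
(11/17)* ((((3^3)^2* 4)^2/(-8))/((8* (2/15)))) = -87687765/136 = -644762.98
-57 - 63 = -120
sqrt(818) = 28.60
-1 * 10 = -10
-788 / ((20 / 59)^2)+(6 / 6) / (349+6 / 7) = -1679418193 / 244900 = -6857.57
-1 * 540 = -540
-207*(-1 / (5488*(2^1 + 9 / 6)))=0.01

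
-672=-672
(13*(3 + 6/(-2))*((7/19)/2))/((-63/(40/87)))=0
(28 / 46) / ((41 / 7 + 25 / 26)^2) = 463736 / 35421863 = 0.01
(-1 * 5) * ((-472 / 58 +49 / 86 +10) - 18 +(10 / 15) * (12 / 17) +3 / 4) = 6083085 / 84796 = 71.74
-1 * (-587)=587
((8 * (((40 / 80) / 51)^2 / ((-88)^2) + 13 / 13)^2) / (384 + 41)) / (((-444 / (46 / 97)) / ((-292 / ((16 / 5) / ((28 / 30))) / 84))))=10898885312072475791 / 534672101609239973068800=0.00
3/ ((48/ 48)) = 3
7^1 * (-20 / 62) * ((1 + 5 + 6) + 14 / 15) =-2716 / 93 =-29.20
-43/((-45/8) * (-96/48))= -172/45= -3.82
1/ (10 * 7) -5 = -349/ 70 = -4.99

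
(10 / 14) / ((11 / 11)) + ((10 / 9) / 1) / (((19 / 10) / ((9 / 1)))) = 795 / 133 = 5.98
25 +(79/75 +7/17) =33743/1275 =26.47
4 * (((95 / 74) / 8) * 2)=95 / 74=1.28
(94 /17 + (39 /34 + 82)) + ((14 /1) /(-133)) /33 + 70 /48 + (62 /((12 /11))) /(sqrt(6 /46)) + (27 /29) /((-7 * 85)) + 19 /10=531020011 /5770072 + 341 * sqrt(69) /18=249.39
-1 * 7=-7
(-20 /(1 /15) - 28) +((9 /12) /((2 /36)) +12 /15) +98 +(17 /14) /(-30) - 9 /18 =-216.24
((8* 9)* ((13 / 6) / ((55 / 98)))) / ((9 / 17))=86632 / 165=525.04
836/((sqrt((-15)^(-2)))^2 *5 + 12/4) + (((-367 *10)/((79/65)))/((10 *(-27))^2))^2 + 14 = 65545472440619/225537183108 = 290.62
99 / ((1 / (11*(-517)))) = -563013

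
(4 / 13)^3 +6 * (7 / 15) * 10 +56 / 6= 246256 / 6591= 37.36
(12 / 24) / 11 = 0.05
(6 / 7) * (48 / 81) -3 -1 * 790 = -49927 / 63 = -792.49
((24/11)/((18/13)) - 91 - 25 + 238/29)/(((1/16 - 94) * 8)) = 203300/1438371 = 0.14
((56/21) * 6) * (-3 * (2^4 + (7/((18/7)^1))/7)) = -2360/3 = -786.67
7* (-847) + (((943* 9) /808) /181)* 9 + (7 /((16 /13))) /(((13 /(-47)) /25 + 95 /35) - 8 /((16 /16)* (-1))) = -152642204617137 /25749592864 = -5927.95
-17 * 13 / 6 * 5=-1105 / 6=-184.17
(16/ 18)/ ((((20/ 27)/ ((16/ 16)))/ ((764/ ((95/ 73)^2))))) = 24428136/ 45125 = 541.34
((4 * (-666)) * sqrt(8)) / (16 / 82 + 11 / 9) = -1966032 * sqrt(2) / 523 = -5316.23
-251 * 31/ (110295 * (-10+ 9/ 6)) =15562/ 1875015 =0.01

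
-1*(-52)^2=-2704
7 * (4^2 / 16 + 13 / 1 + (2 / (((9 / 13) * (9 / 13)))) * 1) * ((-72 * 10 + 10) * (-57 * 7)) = 973006720 / 27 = 36037285.93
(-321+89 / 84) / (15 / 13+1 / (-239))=-83500625 / 300048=-278.29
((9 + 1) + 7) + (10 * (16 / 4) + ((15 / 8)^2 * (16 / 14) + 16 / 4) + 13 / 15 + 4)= 58703 / 840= 69.88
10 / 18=5 / 9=0.56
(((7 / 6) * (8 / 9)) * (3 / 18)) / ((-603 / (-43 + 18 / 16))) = 35 / 2916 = 0.01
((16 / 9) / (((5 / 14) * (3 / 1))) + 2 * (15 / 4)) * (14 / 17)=17311 / 2295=7.54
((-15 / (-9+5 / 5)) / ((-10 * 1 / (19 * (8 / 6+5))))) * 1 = -361 / 16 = -22.56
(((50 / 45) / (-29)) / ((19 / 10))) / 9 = -100 / 44631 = -0.00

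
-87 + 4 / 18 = -781 / 9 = -86.78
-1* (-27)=27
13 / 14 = 0.93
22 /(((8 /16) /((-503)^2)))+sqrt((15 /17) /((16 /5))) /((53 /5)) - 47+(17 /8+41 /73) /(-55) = 25 * sqrt(51) /3604+357571048311 /32120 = 11132349.00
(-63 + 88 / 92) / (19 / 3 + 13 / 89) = -381009 / 39790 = -9.58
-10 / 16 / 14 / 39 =-5 / 4368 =-0.00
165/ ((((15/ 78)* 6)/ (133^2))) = 2529527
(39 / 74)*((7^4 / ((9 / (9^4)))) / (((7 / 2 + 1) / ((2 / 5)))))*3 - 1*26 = 45503744 / 185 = 245966.18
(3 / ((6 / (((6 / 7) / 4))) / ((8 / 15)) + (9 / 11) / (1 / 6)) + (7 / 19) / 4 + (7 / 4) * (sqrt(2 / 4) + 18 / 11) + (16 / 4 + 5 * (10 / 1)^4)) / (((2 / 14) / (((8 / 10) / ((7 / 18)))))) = 63 * sqrt(2) / 5 + 316804797126 / 439945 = 720118.73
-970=-970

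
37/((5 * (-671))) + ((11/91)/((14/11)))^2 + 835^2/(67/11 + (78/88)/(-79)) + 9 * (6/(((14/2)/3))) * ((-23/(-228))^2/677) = 921535179899461552659713/8035637924772738280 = 114681.02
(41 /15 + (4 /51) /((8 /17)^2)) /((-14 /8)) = -247 /140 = -1.76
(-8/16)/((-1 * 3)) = 1/6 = 0.17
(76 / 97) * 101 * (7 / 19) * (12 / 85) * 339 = 11504304 / 8245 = 1395.31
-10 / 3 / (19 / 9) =-30 / 19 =-1.58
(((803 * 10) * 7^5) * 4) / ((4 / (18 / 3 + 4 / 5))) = 917729428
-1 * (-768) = 768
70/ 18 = 35/ 9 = 3.89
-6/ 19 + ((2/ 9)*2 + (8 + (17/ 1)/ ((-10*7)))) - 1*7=10603/ 11970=0.89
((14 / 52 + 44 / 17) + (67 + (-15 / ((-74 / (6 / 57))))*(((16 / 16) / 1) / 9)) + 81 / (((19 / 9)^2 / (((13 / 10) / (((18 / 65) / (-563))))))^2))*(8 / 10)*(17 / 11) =291411408431436167 / 8274340932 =35218685.19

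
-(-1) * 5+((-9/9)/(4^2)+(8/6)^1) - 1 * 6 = 13/48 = 0.27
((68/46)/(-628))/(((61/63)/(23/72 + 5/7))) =-8857/3524336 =-0.00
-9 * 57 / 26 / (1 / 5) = -2565 / 26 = -98.65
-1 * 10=-10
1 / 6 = 0.17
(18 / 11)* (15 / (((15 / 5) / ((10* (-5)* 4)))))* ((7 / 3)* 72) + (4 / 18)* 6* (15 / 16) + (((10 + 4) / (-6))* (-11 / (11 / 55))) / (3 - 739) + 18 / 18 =-6676941587 / 24288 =-274907.02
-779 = -779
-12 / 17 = -0.71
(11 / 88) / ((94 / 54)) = 0.07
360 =360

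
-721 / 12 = -60.08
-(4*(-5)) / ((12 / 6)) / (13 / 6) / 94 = 0.05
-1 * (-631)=631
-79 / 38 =-2.08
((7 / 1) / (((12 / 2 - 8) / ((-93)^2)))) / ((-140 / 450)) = 389205 / 4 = 97301.25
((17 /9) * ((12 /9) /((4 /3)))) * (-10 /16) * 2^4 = -170 /9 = -18.89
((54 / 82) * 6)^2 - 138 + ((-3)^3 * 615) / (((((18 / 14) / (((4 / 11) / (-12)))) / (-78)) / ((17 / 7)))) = -1373101764 / 18491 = -74257.84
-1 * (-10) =10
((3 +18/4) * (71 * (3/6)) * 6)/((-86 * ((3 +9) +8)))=-639/688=-0.93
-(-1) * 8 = 8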